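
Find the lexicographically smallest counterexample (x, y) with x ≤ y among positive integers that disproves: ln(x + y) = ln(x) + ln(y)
Substituting (1, 1) into the claim:
LHS = ln(1 + 1) = ln(2) ≈ 0.6931
RHS = ln(1) + ln(1) = 0

Since LHS ≠ RHS, this pair disproves the claim, and no lexicographically smaller pair (x ≤ y, positive integers) does.

For instance (6, 8) is also a counterexample (LHS = ln(14) ≈ 2.639, RHS = ln(6) + ln(8) ≈ 3.871), but it's lexicographically larger.

Answer: (x, y) = (1, 1)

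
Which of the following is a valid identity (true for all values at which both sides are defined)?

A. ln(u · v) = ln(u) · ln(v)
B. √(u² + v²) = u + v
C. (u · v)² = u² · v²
A: fails at (4, 6) — LHS = ln(24) ≈ 3.178, RHS = ln(4)·ln(6) ≈ 2.484.
B: fails at (2, 5) — LHS = √(29) ≈ 5.385, RHS = 7.
C: holds — e.g. at (3, 7), both sides equal 441.

Answer: C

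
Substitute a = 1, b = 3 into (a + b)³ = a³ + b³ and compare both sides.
LHS = (1 + 3)³ = 64
RHS = 1³ + 3³ = 28

LHS ≠ RHS, so the equation does not hold here.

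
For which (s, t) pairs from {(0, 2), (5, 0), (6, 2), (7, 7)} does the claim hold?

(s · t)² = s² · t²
All pairs

Testing each pair:
(0, 2): LHS = 0, RHS = 0 → holds
(5, 0): LHS = 0, RHS = 0 → holds
(6, 2): LHS = 144, RHS = 144 → holds
(7, 7): LHS = 2401, RHS = 2401 → holds

Every pair satisfies the claim.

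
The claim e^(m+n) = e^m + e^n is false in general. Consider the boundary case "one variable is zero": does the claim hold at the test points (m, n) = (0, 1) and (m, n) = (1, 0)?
No, fails at both test points

At (0, 1): LHS = e ≈ 2.718 ≠ RHS = 1 + e ≈ 3.718
At (1, 0): LHS = e ≈ 2.718 ≠ RHS = 1 + e ≈ 3.718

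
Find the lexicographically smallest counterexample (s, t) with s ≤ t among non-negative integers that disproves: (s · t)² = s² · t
At (0, 0): both sides equal 0, so it holds there.
At (0, 7): both sides equal 0, so it holds there.

Substituting (1, 2) into the claim:
LHS = (1 · 2)² = 4
RHS = 1² · 2 = 2

Since LHS ≠ RHS, this pair disproves the claim, and no lexicographically smaller pair (s ≤ t, non-negative integers) does.

For instance (2, 3) is also a counterexample (LHS = 36, RHS = 12), but it's lexicographically larger.

Answer: (s, t) = (1, 2)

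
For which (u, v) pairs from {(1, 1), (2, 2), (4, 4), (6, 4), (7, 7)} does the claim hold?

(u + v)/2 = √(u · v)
Testing each pair:
(1, 1): LHS = 1, RHS = 1 → holds
(2, 2): LHS = 2, RHS = 2 → holds
(4, 4): LHS = 4, RHS = 4 → holds
(6, 4): LHS = 5, RHS = 2·√(6) ≈ 4.899 → fails
(7, 7): LHS = 7, RHS = 7 → holds

4 of 5 pairs satisfy the claim.

Answer: (1, 1), (2, 2), (4, 4), (7, 7)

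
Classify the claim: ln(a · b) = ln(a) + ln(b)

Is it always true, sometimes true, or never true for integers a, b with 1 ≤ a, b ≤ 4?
Always true

The identity holds for every pair in the range. For instance at (a, b) = (1, 4): both sides equal ln(4) ≈ 1.386.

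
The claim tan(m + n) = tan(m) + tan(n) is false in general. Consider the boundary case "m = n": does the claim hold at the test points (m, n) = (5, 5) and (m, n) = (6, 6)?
At (5, 5): LHS = tan(10) ≈ 0.6484 ≠ RHS = 2·tan(5) ≈ -6.761
At (6, 6): LHS = tan(12) ≈ -0.6359 ≠ RHS = 2·tan(6) ≈ -0.582

Answer: No, fails at both test points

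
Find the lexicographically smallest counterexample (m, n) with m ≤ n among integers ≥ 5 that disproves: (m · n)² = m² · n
Substituting (5, 5) into the claim:
LHS = (5 · 5)² = 625
RHS = 5² · 5 = 125

Since LHS ≠ RHS, this pair disproves the claim, and no lexicographically smaller pair (m ≤ n, integers ≥ 5) does.

For instance (8, 8) is also a counterexample (LHS = 4096, RHS = 512), but it's lexicographically larger.

Answer: (m, n) = (5, 5)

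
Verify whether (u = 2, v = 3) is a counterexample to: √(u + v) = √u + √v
Yes

Substituting u = 2, v = 3:
LHS = √(2 + 3) = √(5) ≈ 2.236
RHS = √2 + √3 = √(2) + √(3) ≈ 3.146

Since LHS ≠ RHS, this pair disproves the claim.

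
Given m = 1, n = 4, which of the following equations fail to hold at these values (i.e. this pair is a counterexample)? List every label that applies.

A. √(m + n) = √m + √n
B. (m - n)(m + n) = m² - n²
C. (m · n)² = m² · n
A, C

Evaluating each claim at the given values:
A. LHS = √(5) ≈ 2.236, RHS = 3 → fails here (LHS ≠ RHS)
B. LHS = -15, RHS = -15 → holds here (LHS = RHS)
C. LHS = 16, RHS = 4 → fails here (LHS ≠ RHS)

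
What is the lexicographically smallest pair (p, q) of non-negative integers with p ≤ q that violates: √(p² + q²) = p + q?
(p, q) = (1, 1)

At (0, 5): both sides equal 5, so it holds there.

Substituting (1, 1) into the claim:
LHS = √(1² + 1²) = √(2) ≈ 1.414
RHS = 1 + 1 = 2

Since LHS ≠ RHS, this pair disproves the claim, and no lexicographically smaller pair (p ≤ q, non-negative integers) does.

For instance (1, 5) is also a counterexample (LHS = √(26) ≈ 5.099, RHS = 6), but it's lexicographically larger.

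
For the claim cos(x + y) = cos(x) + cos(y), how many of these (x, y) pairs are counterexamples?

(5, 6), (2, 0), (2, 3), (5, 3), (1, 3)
Testing each pair:
(5, 6): LHS = cos(11) ≈ 0.004426, RHS = cos(5) + cos(6) ≈ 1.244 → counterexample
(2, 0): LHS = cos(2) ≈ -0.4161, RHS = cos(2) + 1 ≈ 0.5839 → counterexample
(2, 3): LHS = cos(5) ≈ 0.2837, RHS = cos(3) + cos(2) ≈ -1.406 → counterexample
(5, 3): LHS = cos(8) ≈ -0.1455, RHS = cos(3) + cos(5) ≈ -0.7063 → counterexample
(1, 3): LHS = cos(4) ≈ -0.6536, RHS = cos(3) + cos(1) ≈ -0.4497 → counterexample

That makes 5 counterexamples.

Answer: 5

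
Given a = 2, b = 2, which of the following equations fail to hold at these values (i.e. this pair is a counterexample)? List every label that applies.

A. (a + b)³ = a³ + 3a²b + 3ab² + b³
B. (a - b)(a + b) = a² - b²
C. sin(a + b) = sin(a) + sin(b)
C

Evaluating each claim at the given values:
A. LHS = 64, RHS = 64 → holds here (LHS = RHS)
B. LHS = 0, RHS = 0 → holds here (LHS = RHS)
C. LHS = sin(4) ≈ -0.7568, RHS = 2·sin(2) ≈ 1.819 → fails here (LHS ≠ RHS)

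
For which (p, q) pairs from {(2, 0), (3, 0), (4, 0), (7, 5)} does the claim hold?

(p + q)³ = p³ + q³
Testing each pair:
(2, 0): LHS = 8, RHS = 8 → holds
(3, 0): LHS = 27, RHS = 27 → holds
(4, 0): LHS = 64, RHS = 64 → holds
(7, 5): LHS = 1728, RHS = 468 → fails

3 of 4 pairs satisfy the claim.

Answer: (2, 0), (3, 0), (4, 0)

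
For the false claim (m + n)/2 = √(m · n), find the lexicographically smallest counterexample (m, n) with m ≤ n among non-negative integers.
At (0, 0): both sides equal 0, so it holds there.

Substituting (0, 1) into the claim:
LHS = (0 + 1)/2 = 1/2
RHS = √(0 · 1) = 0

Since LHS ≠ RHS, this pair disproves the claim, and no lexicographically smaller pair (m ≤ n, non-negative integers) does.

For instance (0, 3) is also a counterexample (LHS = 3/2, RHS = 0), but it's lexicographically larger.

Answer: (m, n) = (0, 1)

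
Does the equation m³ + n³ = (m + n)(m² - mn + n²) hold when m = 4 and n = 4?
Holds

Substituting m = 4, n = 4:

LHS = 4³ + 4³ = 128
RHS = (4 + 4)(4² - 4·4 + 4²) = 128

LHS = RHS, so the equation holds at this point.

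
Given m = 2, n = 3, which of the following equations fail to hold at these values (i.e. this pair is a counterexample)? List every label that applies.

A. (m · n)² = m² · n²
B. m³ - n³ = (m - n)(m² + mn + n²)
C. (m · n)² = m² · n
Evaluating each claim at the given values:
A. LHS = 36, RHS = 36 → holds here (LHS = RHS)
B. LHS = -19, RHS = -19 → holds here (LHS = RHS)
C. LHS = 36, RHS = 12 → fails here (LHS ≠ RHS)

Answer: C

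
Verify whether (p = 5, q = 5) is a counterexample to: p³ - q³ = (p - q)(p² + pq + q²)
Substituting p = 5, q = 5:
LHS = 5³ - 5³ = 0
RHS = (5 - 5)(5² + 5·5 + 5²) = 0

The sides agree, so this pair does not disprove the claim.

Answer: No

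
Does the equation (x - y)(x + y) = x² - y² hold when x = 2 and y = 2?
Substituting x = 2, y = 2:

LHS = (2 - 2)(2 + 2) = 0
RHS = 2² - 2² = 0

LHS = RHS, so the equation holds at this point.

Answer: Holds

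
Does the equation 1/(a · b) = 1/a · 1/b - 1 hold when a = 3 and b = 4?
Substituting a = 3, b = 4:

LHS = 1/(3 · 4) = 1/12
RHS = 1/3 · 1/4 - 1 = -11/12

LHS ≠ RHS, so the equation does not hold at this point.

Answer: Fails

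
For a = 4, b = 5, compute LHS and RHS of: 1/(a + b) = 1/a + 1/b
LHS = 1/(4 + 5) = 1/9
RHS = 1/4 + 1/5 = 9/20

LHS ≠ RHS, so the equation does not hold here.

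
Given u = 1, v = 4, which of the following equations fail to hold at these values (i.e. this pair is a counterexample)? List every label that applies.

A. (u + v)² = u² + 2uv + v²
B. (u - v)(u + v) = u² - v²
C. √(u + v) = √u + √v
C

Evaluating each claim at the given values:
A. LHS = 25, RHS = 25 → holds here (LHS = RHS)
B. LHS = -15, RHS = -15 → holds here (LHS = RHS)
C. LHS = √(5) ≈ 2.236, RHS = 3 → fails here (LHS ≠ RHS)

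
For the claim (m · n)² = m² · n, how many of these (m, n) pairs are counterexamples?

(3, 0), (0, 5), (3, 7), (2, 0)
1

Testing each pair:
(3, 0): LHS = 0, RHS = 0 → satisfies claim
(0, 5): LHS = 0, RHS = 0 → satisfies claim
(3, 7): LHS = 441, RHS = 63 → counterexample
(2, 0): LHS = 0, RHS = 0 → satisfies claim

That makes 1 counterexample.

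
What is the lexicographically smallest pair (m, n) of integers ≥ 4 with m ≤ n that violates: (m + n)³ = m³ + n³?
(m, n) = (4, 4)

Substituting (4, 4) into the claim:
LHS = (4 + 4)³ = 512
RHS = 4³ + 4³ = 128

Since LHS ≠ RHS, this pair disproves the claim, and no lexicographically smaller pair (m ≤ n, integers ≥ 4) does.

For instance (7, 9) is also a counterexample (LHS = 4096, RHS = 1072), but it's lexicographically larger.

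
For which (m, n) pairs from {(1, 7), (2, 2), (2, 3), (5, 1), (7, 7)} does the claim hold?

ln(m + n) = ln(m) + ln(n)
(2, 2)

Testing each pair:
(1, 7): LHS = ln(8) ≈ 2.079, RHS = ln(7) ≈ 1.946 → fails
(2, 2): LHS = ln(4) ≈ 1.386, RHS = 2·ln(2) ≈ 1.386 → holds
(2, 3): LHS = ln(5) ≈ 1.609, RHS = ln(2) + ln(3) ≈ 1.792 → fails
(5, 1): LHS = ln(6) ≈ 1.792, RHS = ln(5) ≈ 1.609 → fails
(7, 7): LHS = ln(14) ≈ 2.639, RHS = 2·ln(7) ≈ 3.892 → fails

1 of 5 pairs satisfies the claim.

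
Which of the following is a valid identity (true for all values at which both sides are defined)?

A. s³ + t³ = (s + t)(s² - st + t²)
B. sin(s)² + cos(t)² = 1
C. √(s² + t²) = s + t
A: holds — e.g. at (1, 2), both sides equal 9.
B: fails at (1, 4) — LHS = cos(4)² + sin(1)² ≈ 1.135, RHS = 1.
C: fails at (4, 6) — LHS = 2·√(13) ≈ 7.211, RHS = 10.

Answer: A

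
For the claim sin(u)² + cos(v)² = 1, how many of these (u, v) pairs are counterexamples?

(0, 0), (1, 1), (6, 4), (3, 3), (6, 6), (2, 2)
Testing each pair:
(0, 0): LHS = 1, RHS = 1 → satisfies claim
(1, 1): LHS = cos(1)² + sin(1)² = 1, RHS = 1 → satisfies claim
(6, 4): LHS = sin(6)² + cos(4)² ≈ 0.5053, RHS = 1 → counterexample
(3, 3): LHS = sin(3)² + cos(3)² = 1, RHS = 1 → satisfies claim
(6, 6): LHS = sin(6)² + cos(6)² = 1, RHS = 1 → satisfies claim
(2, 2): LHS = cos(2)² + sin(2)² = 1, RHS = 1 → satisfies claim

That makes 1 counterexample.

Answer: 1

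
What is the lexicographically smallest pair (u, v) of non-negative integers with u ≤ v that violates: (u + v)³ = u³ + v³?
(u, v) = (1, 1)

Substituting (1, 1) into the claim:
LHS = (1 + 1)³ = 8
RHS = 1³ + 1³ = 2

Since LHS ≠ RHS, this pair disproves the claim, and no lexicographically smaller pair (u ≤ v, non-negative integers) does.

For instance (3, 5) is also a counterexample (LHS = 512, RHS = 152), but it's lexicographically larger.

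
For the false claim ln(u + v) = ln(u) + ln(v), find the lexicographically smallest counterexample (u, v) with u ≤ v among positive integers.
Substituting (1, 1) into the claim:
LHS = ln(1 + 1) = ln(2) ≈ 0.6931
RHS = ln(1) + ln(1) = 0

Since LHS ≠ RHS, this pair disproves the claim, and no lexicographically smaller pair (u ≤ v, positive integers) does.

For instance (5, 8) is also a counterexample (LHS = ln(13) ≈ 2.565, RHS = ln(5) + ln(8) ≈ 3.689), but it's lexicographically larger.

Answer: (u, v) = (1, 1)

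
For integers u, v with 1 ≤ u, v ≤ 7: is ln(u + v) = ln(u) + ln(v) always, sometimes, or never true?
Sometimes true

It holds at (u, v) = (2, 2) (both sides equal ln(4) ≈ 1.386), but fails at (u, v) = (2, 4) (LHS = ln(6) ≈ 1.792, RHS = ln(2) + ln(4) ≈ 2.079).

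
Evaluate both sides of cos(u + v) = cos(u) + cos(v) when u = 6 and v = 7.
LHS = cos(6 + 7) = cos(13) ≈ 0.9074
RHS = cos(6) + cos(7) ≈ 1.714

LHS ≠ RHS (they differ by about 0.8066), so the equation does not hold here.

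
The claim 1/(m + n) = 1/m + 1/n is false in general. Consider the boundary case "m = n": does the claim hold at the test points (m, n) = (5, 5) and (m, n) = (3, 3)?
At (5, 5): LHS = 1/10 ≠ RHS = 2/5
At (3, 3): LHS = 1/6 ≠ RHS = 2/3

Answer: No, fails at both test points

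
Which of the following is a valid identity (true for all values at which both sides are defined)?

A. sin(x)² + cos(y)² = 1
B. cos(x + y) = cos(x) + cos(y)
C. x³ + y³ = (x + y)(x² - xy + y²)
C

A: fails at (4, 5) — LHS = cos(5)² + sin(4)² ≈ 0.6532, RHS = 1.
B: fails at (2, 4) — LHS = cos(6) ≈ 0.9602, RHS = cos(4) + cos(2) ≈ -1.07.
C: holds — e.g. at (1, 5), both sides equal 126.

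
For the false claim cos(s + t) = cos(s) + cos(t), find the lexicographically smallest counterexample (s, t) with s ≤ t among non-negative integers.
(s, t) = (0, 0)

Substituting (0, 0) into the claim:
LHS = cos(0 + 0) = 1
RHS = cos(0) + cos(0) = 2

Since LHS ≠ RHS, this pair disproves the claim, and no lexicographically smaller pair (s ≤ t, non-negative integers) does.

For instance (6, 7) is also a counterexample (LHS = cos(13) ≈ 0.9074, RHS = cos(7) + cos(6) ≈ 1.714), but it's lexicographically larger.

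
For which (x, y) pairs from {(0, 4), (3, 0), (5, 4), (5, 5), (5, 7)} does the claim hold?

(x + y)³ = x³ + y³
(0, 4), (3, 0)

Testing each pair:
(0, 4): LHS = 64, RHS = 64 → holds
(3, 0): LHS = 27, RHS = 27 → holds
(5, 4): LHS = 729, RHS = 189 → fails
(5, 5): LHS = 1000, RHS = 250 → fails
(5, 7): LHS = 1728, RHS = 468 → fails

2 of 5 pairs satisfy the claim.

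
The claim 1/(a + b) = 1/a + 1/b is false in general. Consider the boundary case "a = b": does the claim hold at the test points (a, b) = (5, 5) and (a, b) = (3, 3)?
No, fails at both test points

At (5, 5): LHS = 1/10 ≠ RHS = 2/5
At (3, 3): LHS = 1/6 ≠ RHS = 2/3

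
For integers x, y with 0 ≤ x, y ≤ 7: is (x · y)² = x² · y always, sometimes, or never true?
It holds at (x, y) = (4, 1) (both sides equal 16), but fails at (x, y) = (7, 5) (LHS = 1225, RHS = 245).

Answer: Sometimes true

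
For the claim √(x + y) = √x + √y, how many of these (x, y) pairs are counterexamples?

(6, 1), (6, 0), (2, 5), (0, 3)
2

Testing each pair:
(6, 1): LHS = √(7) ≈ 2.646, RHS = 1 + √(6) ≈ 3.449 → counterexample
(6, 0): LHS = √(6) ≈ 2.449, RHS = √(6) ≈ 2.449 → satisfies claim
(2, 5): LHS = √(7) ≈ 2.646, RHS = √(2) + √(5) ≈ 3.65 → counterexample
(0, 3): LHS = √(3) ≈ 1.732, RHS = √(3) ≈ 1.732 → satisfies claim

That makes 2 counterexamples.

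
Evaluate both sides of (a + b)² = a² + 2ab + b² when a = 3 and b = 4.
LHS = (3 + 4)² = 49
RHS = 3² + 2·3·4 + 4² = 49

LHS = RHS: the two sides agree.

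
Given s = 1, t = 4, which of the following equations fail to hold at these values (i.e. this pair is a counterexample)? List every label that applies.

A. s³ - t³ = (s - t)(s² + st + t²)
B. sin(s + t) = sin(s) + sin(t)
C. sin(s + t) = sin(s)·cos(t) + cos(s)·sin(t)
Evaluating each claim at the given values:
A. LHS = -63, RHS = -63 → holds here (LHS = RHS)
B. LHS = sin(5) ≈ -0.9589, RHS = sin(4) + sin(1) ≈ 0.08467 → fails here (LHS ≠ RHS)
C. LHS = sin(5) ≈ -0.9589, RHS = sin(1)·cos(4) + sin(4)·cos(1) ≈ -0.9589 → holds here (LHS = RHS)

Answer: B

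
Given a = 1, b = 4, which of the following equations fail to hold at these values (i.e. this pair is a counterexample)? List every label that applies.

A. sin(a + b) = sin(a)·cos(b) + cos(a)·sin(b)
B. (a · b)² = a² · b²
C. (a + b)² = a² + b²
C

Evaluating each claim at the given values:
A. LHS = sin(5) ≈ -0.9589, RHS = sin(1)·cos(4) + sin(4)·cos(1) ≈ -0.9589 → holds here (LHS = RHS)
B. LHS = 16, RHS = 16 → holds here (LHS = RHS)
C. LHS = 25, RHS = 17 → fails here (LHS ≠ RHS)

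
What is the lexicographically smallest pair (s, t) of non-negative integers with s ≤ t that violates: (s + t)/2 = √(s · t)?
(s, t) = (0, 1)

At (0, 0): both sides equal 0, so it holds there.

Substituting (0, 1) into the claim:
LHS = (0 + 1)/2 = 1/2
RHS = √(0 · 1) = 0

Since LHS ≠ RHS, this pair disproves the claim, and no lexicographically smaller pair (s ≤ t, non-negative integers) does.

For instance (1, 3) is also a counterexample (LHS = 2, RHS = √(3) ≈ 1.732), but it's lexicographically larger.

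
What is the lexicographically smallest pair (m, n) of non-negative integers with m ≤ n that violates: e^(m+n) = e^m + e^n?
Substituting (0, 0) into the claim:
LHS = e^(0+0) = 1
RHS = e^0 + e^0 = 2

Since LHS ≠ RHS, this pair disproves the claim, and no lexicographically smaller pair (m ≤ n, non-negative integers) does.

For instance (5, 6) is also a counterexample (LHS = e^11 ≈ 59874.1, RHS = e^5 + e^6 ≈ 551.8), but it's lexicographically larger.

Answer: (m, n) = (0, 0)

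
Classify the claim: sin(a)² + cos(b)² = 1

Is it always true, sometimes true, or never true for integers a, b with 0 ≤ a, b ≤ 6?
Sometimes true

It holds at (a, b) = (4, 4) (both sides equal 1), but fails at (a, b) = (2, 5) (LHS = cos(5)² + sin(2)² ≈ 0.9073, RHS = 1).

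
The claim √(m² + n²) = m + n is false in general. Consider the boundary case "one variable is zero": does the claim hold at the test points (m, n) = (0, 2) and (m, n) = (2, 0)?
At (0, 2): LHS = 2, RHS = 2 → equal
At (2, 0): LHS = 2, RHS = 2 → equal

So the claim does hold at both of these boundary points, even though it is not an identity.

Answer: Yes, holds at both test points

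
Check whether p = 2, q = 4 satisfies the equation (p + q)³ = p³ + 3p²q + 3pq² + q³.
Holds

Substituting p = 2, q = 4:

LHS = (2 + 4)³ = 216
RHS = 2³ + 3·2²·4 + 3·2·4² + 4³ = 216

LHS = RHS, so the equation holds at this point.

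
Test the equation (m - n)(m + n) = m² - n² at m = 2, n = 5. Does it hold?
Substituting m = 2, n = 5:

LHS = (2 - 5)(2 + 5) = -21
RHS = 2² - 5² = -21

LHS = RHS, so the equation holds at this point.

Answer: Holds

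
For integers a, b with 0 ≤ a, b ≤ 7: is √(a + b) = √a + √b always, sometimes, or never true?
It holds at (a, b) = (3, 0) (both sides equal √(3) ≈ 1.732), but fails at (a, b) = (7, 7) (LHS = √(14) ≈ 3.742, RHS = 2·√(7) ≈ 5.292).

Answer: Sometimes true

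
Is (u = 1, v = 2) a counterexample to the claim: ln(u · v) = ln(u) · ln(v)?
Yes

Substituting u = 1, v = 2:
LHS = ln(1 · 2) = ln(2) ≈ 0.6931
RHS = ln(1) · ln(2) = 0

Since LHS ≠ RHS, this pair disproves the claim.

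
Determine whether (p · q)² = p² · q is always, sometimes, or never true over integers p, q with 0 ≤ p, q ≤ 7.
Sometimes true

It holds at (p, q) = (2, 1) (both sides equal 4), but fails at (p, q) = (7, 2) (LHS = 196, RHS = 98).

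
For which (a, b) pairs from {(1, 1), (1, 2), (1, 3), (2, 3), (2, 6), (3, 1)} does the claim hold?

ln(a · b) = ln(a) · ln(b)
(1, 1)

Testing each pair:
(1, 1): LHS = 0, RHS = 0 → holds
(1, 2): LHS = ln(2) ≈ 0.6931, RHS = 0 → fails
(1, 3): LHS = ln(3) ≈ 1.099, RHS = 0 → fails
(2, 3): LHS = ln(6) ≈ 1.792, RHS = ln(2)·ln(3) ≈ 0.7615 → fails
(2, 6): LHS = ln(12) ≈ 2.485, RHS = ln(2)·ln(6) ≈ 1.242 → fails
(3, 1): LHS = ln(3) ≈ 1.099, RHS = 0 → fails

1 of 6 pairs satisfies the claim.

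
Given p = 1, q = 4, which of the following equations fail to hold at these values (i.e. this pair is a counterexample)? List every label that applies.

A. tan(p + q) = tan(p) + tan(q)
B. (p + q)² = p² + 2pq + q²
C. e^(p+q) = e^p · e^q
Evaluating each claim at the given values:
A. LHS = tan(5) ≈ -3.381, RHS = tan(4) + tan(1) ≈ 2.715 → fails here (LHS ≠ RHS)
B. LHS = 25, RHS = 25 → holds here (LHS = RHS)
C. LHS = e^5 ≈ 148.4, RHS = e^5 ≈ 148.4 → holds here (LHS = RHS)

Answer: A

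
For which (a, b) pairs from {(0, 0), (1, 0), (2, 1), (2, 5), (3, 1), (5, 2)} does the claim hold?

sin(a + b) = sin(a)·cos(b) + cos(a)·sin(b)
Testing each pair:
(0, 0): LHS = 0, RHS = 0 → holds
(1, 0): LHS = sin(1) ≈ 0.8415, RHS = sin(1) ≈ 0.8415 → holds
(2, 1): LHS = sin(3) ≈ 0.1411, RHS = sin(1)·cos(2) + sin(2)·cos(1) ≈ 0.1411 → holds
(2, 5): LHS = sin(7) ≈ 0.657, RHS = sin(2)·cos(5) + sin(5)·cos(2) ≈ 0.657 → holds
(3, 1): LHS = sin(4) ≈ -0.7568, RHS = sin(1)·cos(3) + sin(3)·cos(1) ≈ -0.7568 → holds
(5, 2): LHS = sin(7) ≈ 0.657, RHS = sin(2)·cos(5) + sin(5)·cos(2) ≈ 0.657 → holds

Every pair satisfies the claim.

Answer: All pairs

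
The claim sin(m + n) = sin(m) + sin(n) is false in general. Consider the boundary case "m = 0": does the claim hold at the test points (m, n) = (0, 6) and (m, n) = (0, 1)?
Yes, holds at both test points

At (0, 6): LHS = sin(6) ≈ -0.2794, RHS = sin(6) ≈ -0.2794 → equal
At (0, 1): LHS = sin(1) ≈ 0.8415, RHS = sin(1) ≈ 0.8415 → equal

So the claim does hold at both of these boundary points, even though it is not an identity.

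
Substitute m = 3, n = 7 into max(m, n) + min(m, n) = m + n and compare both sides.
LHS = max(3, 7) + min(3, 7) = 10
RHS = 3 + 7 = 10

LHS = RHS: the two sides agree.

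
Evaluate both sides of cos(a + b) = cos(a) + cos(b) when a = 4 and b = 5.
LHS = cos(4 + 5) = cos(9) ≈ -0.9111
RHS = cos(4) + cos(5) ≈ -0.37

LHS ≠ RHS (they differ by about 0.5411), so the equation does not hold here.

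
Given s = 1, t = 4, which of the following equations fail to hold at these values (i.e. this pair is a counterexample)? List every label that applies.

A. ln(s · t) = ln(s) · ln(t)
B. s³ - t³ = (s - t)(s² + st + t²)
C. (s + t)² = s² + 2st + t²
A

Evaluating each claim at the given values:
A. LHS = ln(4) ≈ 1.386, RHS = 0 → fails here (LHS ≠ RHS)
B. LHS = -63, RHS = -63 → holds here (LHS = RHS)
C. LHS = 25, RHS = 25 → holds here (LHS = RHS)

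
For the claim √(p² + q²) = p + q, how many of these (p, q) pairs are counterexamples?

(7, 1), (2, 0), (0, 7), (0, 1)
Testing each pair:
(7, 1): LHS = 5·√(2) ≈ 7.071, RHS = 8 → counterexample
(2, 0): LHS = 2, RHS = 2 → satisfies claim
(0, 7): LHS = 7, RHS = 7 → satisfies claim
(0, 1): LHS = 1, RHS = 1 → satisfies claim

That makes 1 counterexample.

Answer: 1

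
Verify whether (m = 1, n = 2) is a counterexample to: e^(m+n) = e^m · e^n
No

Substituting m = 1, n = 2:
LHS = e^(1+2) = e^3 ≈ 20.09
RHS = e^1 · e^2 = e^3 ≈ 20.09

The sides agree, so this pair does not disprove the claim.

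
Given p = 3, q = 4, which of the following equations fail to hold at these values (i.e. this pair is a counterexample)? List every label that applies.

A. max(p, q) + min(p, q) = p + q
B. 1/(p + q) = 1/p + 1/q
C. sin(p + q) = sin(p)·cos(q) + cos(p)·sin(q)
B

Evaluating each claim at the given values:
A. LHS = 7, RHS = 7 → holds here (LHS = RHS)
B. LHS = 1/7, RHS = 7/12 → fails here (LHS ≠ RHS)
C. LHS = sin(7) ≈ 0.657, RHS = sin(3)·cos(4) + sin(4)·cos(3) ≈ 0.657 → holds here (LHS = RHS)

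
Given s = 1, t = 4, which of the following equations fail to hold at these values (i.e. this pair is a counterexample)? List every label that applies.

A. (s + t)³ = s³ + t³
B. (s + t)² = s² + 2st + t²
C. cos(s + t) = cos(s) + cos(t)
A, C

Evaluating each claim at the given values:
A. LHS = 125, RHS = 65 → fails here (LHS ≠ RHS)
B. LHS = 25, RHS = 25 → holds here (LHS = RHS)
C. LHS = cos(5) ≈ 0.2837, RHS = cos(4) + cos(1) ≈ -0.1133 → fails here (LHS ≠ RHS)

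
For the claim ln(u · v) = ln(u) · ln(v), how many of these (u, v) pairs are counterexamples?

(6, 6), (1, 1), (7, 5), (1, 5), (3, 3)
4

Testing each pair:
(6, 6): LHS = ln(36) ≈ 3.584, RHS = ln(6)² ≈ 3.21 → counterexample
(1, 1): LHS = 0, RHS = 0 → satisfies claim
(7, 5): LHS = ln(35) ≈ 3.555, RHS = ln(5)·ln(7) ≈ 3.132 → counterexample
(1, 5): LHS = ln(5) ≈ 1.609, RHS = 0 → counterexample
(3, 3): LHS = ln(9) ≈ 2.197, RHS = ln(3)² ≈ 1.207 → counterexample

That makes 4 counterexamples.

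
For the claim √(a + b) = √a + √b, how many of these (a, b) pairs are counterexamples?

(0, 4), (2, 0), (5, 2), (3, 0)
Testing each pair:
(0, 4): LHS = 2, RHS = 2 → satisfies claim
(2, 0): LHS = √(2) ≈ 1.414, RHS = √(2) ≈ 1.414 → satisfies claim
(5, 2): LHS = √(7) ≈ 2.646, RHS = √(2) + √(5) ≈ 3.65 → counterexample
(3, 0): LHS = √(3) ≈ 1.732, RHS = √(3) ≈ 1.732 → satisfies claim

That makes 1 counterexample.

Answer: 1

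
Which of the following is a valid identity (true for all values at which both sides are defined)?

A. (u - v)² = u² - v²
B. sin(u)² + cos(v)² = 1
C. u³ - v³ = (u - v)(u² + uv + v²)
C

A: fails at (3, 7) — LHS = 16, RHS = -40.
B: fails at (3, 4) — LHS = sin(3)² + cos(4)² ≈ 0.4472, RHS = 1.
C: holds — e.g. at (5, 5), both sides equal 0.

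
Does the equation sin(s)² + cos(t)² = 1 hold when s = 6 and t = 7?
Fails

Substituting s = 6, t = 7:

LHS = sin(6)² + cos(7)² ≈ 0.6464
RHS = 1

LHS ≠ RHS, so the equation does not hold at this point.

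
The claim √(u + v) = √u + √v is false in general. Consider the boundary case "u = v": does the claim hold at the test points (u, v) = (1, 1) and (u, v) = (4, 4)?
At (1, 1): LHS = √(2) ≈ 1.414 ≠ RHS = 2
At (4, 4): LHS = 2·√(2) ≈ 2.828 ≠ RHS = 4

Answer: No, fails at both test points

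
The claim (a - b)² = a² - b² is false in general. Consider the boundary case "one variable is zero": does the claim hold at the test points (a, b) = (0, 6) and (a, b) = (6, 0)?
Only at (6, 0)

At (0, 6): LHS = 36 ≠ RHS = -36
At (6, 0): LHS = 36, RHS = 36 → equal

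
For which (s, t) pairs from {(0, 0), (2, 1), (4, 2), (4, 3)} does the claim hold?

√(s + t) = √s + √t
Testing each pair:
(0, 0): LHS = 0, RHS = 0 → holds
(2, 1): LHS = √(3) ≈ 1.732, RHS = 1 + √(2) ≈ 2.414 → fails
(4, 2): LHS = √(6) ≈ 2.449, RHS = √(2) + 2 ≈ 3.414 → fails
(4, 3): LHS = √(7) ≈ 2.646, RHS = √(3) + 2 ≈ 3.732 → fails

1 of 4 pairs satisfies the claim.

Answer: (0, 0)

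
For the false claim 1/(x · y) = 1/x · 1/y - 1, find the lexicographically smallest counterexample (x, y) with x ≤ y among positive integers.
Substituting (1, 1) into the claim:
LHS = 1/(1 · 1) = 1
RHS = 1/1 · 1/1 - 1 = 0

Since LHS ≠ RHS, this pair disproves the claim, and no lexicographically smaller pair (x ≤ y, positive integers) does.

For instance (6, 8) is also a counterexample (LHS = 1/48, RHS = -47/48), but it's lexicographically larger.

Answer: (x, y) = (1, 1)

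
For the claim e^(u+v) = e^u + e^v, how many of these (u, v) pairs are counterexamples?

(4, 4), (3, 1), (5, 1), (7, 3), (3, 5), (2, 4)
Testing each pair:
(4, 4): LHS = e^8 ≈ 2981, RHS = 2·e^4 ≈ 109.2 → counterexample
(3, 1): LHS = e^4 ≈ 54.6, RHS = e + e^3 ≈ 22.8 → counterexample
(5, 1): LHS = e^6 ≈ 403.4, RHS = e + e^5 ≈ 151.1 → counterexample
(7, 3): LHS = e^10 ≈ 22026.5, RHS = e^3 + e^7 ≈ 1117 → counterexample
(3, 5): LHS = e^8 ≈ 2981, RHS = e^3 + e^5 ≈ 168.5 → counterexample
(2, 4): LHS = e^6 ≈ 403.4, RHS = e^2 + e^4 ≈ 61.99 → counterexample

That makes 6 counterexamples.

Answer: 6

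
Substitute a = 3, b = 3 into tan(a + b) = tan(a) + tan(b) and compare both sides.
LHS = tan(3 + 3) = tan(6) ≈ -0.291
RHS = tan(3) + tan(3) = 2·tan(3) ≈ -0.2851

LHS ≠ RHS (they differ by about 0.005913), so the equation does not hold here.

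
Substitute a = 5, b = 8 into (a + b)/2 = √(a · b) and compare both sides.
LHS = (5 + 8)/2 = 13/2
RHS = √(5 · 8) = 2·√(10) ≈ 6.325

LHS ≠ RHS (they differ by about 0.1754), so the equation does not hold here.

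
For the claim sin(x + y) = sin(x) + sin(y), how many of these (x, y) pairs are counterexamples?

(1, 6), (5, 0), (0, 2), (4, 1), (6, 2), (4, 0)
3

Testing each pair:
(1, 6): LHS = sin(7) ≈ 0.657, RHS = sin(6) + sin(1) ≈ 0.5621 → counterexample
(5, 0): LHS = sin(5) ≈ -0.9589, RHS = sin(5) ≈ -0.9589 → satisfies claim
(0, 2): LHS = sin(2) ≈ 0.9093, RHS = sin(2) ≈ 0.9093 → satisfies claim
(4, 1): LHS = sin(5) ≈ -0.9589, RHS = sin(4) + sin(1) ≈ 0.08467 → counterexample
(6, 2): LHS = sin(8) ≈ 0.9894, RHS = sin(6) + sin(2) ≈ 0.6299 → counterexample
(4, 0): LHS = sin(4) ≈ -0.7568, RHS = sin(4) ≈ -0.7568 → satisfies claim

That makes 3 counterexamples.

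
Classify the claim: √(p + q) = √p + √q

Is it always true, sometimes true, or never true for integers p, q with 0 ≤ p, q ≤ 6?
Sometimes true

It holds at (p, q) = (0, 2) (both sides equal √(2) ≈ 1.414), but fails at (p, q) = (3, 6) (LHS = 3, RHS = √(3) + √(6) ≈ 4.182).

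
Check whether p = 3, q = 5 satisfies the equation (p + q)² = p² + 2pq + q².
Substituting p = 3, q = 5:

LHS = (3 + 5)² = 64
RHS = 3² + 2·3·5 + 5² = 64

LHS = RHS, so the equation holds at this point.

Answer: Holds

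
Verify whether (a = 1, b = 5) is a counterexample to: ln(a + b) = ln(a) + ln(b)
Yes

Substituting a = 1, b = 5:
LHS = ln(1 + 5) = ln(6) ≈ 1.792
RHS = ln(1) + ln(5) = ln(5) ≈ 1.609

Since LHS ≠ RHS, this pair disproves the claim.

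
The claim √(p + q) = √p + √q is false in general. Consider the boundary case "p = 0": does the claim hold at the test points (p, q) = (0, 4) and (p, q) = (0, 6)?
At (0, 4): LHS = 2, RHS = 2 → equal
At (0, 6): LHS = √(6) ≈ 2.449, RHS = √(6) ≈ 2.449 → equal

So the claim does hold at both of these boundary points, even though it is not an identity.

Answer: Yes, holds at both test points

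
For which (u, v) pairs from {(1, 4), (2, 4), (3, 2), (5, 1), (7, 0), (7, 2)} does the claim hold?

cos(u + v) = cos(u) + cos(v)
None

Testing each pair:
(1, 4): LHS = cos(5) ≈ 0.2837, RHS = cos(4) + cos(1) ≈ -0.1133 → fails
(2, 4): LHS = cos(6) ≈ 0.9602, RHS = cos(4) + cos(2) ≈ -1.07 → fails
(3, 2): LHS = cos(5) ≈ 0.2837, RHS = cos(3) + cos(2) ≈ -1.406 → fails
(5, 1): LHS = cos(6) ≈ 0.9602, RHS = cos(5) + cos(1) ≈ 0.824 → fails
(7, 0): LHS = cos(7) ≈ 0.7539, RHS = cos(7) + 1 ≈ 1.754 → fails
(7, 2): LHS = cos(9) ≈ -0.9111, RHS = cos(2) + cos(7) ≈ 0.3378 → fails

No pair satisfies the claim.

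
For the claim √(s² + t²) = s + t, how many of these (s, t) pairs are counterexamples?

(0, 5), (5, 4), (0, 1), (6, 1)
Testing each pair:
(0, 5): LHS = 5, RHS = 5 → satisfies claim
(5, 4): LHS = √(41) ≈ 6.403, RHS = 9 → counterexample
(0, 1): LHS = 1, RHS = 1 → satisfies claim
(6, 1): LHS = √(37) ≈ 6.083, RHS = 7 → counterexample

That makes 2 counterexamples.

Answer: 2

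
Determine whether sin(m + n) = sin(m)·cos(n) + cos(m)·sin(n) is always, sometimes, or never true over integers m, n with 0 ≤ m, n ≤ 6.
Always true

The identity holds for every pair in the range. For instance at (m, n) = (5, 0): both sides equal sin(5) ≈ -0.9589.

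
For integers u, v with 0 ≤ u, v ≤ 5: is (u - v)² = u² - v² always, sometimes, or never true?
It holds at (u, v) = (0, 0) (both sides equal 0), but fails at (u, v) = (4, 1) (LHS = 9, RHS = 15).

Answer: Sometimes true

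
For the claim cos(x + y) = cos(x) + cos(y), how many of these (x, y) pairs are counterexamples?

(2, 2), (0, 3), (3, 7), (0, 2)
Testing each pair:
(2, 2): LHS = cos(4) ≈ -0.6536, RHS = 2·cos(2) ≈ -0.8323 → counterexample
(0, 3): LHS = cos(3) ≈ -0.99, RHS = cos(3) + 1 ≈ 0.01001 → counterexample
(3, 7): LHS = cos(10) ≈ -0.8391, RHS = cos(3) + cos(7) ≈ -0.2361 → counterexample
(0, 2): LHS = cos(2) ≈ -0.4161, RHS = cos(2) + 1 ≈ 0.5839 → counterexample

That makes 4 counterexamples.

Answer: 4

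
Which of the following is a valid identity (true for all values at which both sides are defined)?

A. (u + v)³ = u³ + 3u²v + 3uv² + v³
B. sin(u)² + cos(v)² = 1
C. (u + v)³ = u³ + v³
A: holds — e.g. at (2, 2), both sides equal 64.
B: fails at (3, 7) — LHS = sin(3)² + cos(7)² ≈ 0.5883, RHS = 1.
C: fails at (2, 4) — LHS = 216, RHS = 72.

Answer: A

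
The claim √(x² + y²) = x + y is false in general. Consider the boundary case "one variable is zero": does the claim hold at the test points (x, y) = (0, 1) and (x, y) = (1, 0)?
Yes, holds at both test points

At (0, 1): LHS = 1, RHS = 1 → equal
At (1, 0): LHS = 1, RHS = 1 → equal

So the claim does hold at both of these boundary points, even though it is not an identity.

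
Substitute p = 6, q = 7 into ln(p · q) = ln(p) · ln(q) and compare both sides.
LHS = ln(6 · 7) = ln(42) ≈ 3.738
RHS = ln(6) · ln(7) ≈ 3.487

LHS ≠ RHS (they differ by about 0.2511), so the equation does not hold here.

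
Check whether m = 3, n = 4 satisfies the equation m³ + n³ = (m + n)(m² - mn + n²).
Substituting m = 3, n = 4:

LHS = 3³ + 4³ = 91
RHS = (3 + 4)(3² - 3·4 + 4²) = 91

LHS = RHS, so the equation holds at this point.

Answer: Holds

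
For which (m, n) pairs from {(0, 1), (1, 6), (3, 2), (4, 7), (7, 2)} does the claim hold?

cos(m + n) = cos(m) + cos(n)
Testing each pair:
(0, 1): LHS = cos(1) ≈ 0.5403, RHS = cos(1) + 1 ≈ 1.54 → fails
(1, 6): LHS = cos(7) ≈ 0.7539, RHS = cos(1) + cos(6) ≈ 1.5 → fails
(3, 2): LHS = cos(5) ≈ 0.2837, RHS = cos(3) + cos(2) ≈ -1.406 → fails
(4, 7): LHS = cos(11) ≈ 0.004426, RHS = cos(4) + cos(7) ≈ 0.1003 → fails
(7, 2): LHS = cos(9) ≈ -0.9111, RHS = cos(2) + cos(7) ≈ 0.3378 → fails

No pair satisfies the claim.

Answer: None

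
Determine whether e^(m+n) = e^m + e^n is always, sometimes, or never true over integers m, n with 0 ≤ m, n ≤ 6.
The claim fails for every pair in the range. For instance at (m, n) = (5, 6): LHS = e^11 ≈ 59874.1, RHS = e^5 + e^6 ≈ 551.8.

Answer: Never true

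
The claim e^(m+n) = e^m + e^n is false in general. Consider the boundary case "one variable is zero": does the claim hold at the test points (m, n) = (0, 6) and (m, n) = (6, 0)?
At (0, 6): LHS = e^6 ≈ 403.4 ≠ RHS = 1 + e^6 ≈ 404.4
At (6, 0): LHS = e^6 ≈ 403.4 ≠ RHS = 1 + e^6 ≈ 404.4

Answer: No, fails at both test points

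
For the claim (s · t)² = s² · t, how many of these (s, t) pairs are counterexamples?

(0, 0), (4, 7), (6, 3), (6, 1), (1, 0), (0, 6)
2

Testing each pair:
(0, 0): LHS = 0, RHS = 0 → satisfies claim
(4, 7): LHS = 784, RHS = 112 → counterexample
(6, 3): LHS = 324, RHS = 108 → counterexample
(6, 1): LHS = 36, RHS = 36 → satisfies claim
(1, 0): LHS = 0, RHS = 0 → satisfies claim
(0, 6): LHS = 0, RHS = 0 → satisfies claim

That makes 2 counterexamples.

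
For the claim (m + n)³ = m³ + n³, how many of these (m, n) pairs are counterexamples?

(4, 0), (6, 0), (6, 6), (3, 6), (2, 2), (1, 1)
Testing each pair:
(4, 0): LHS = 64, RHS = 64 → satisfies claim
(6, 0): LHS = 216, RHS = 216 → satisfies claim
(6, 6): LHS = 1728, RHS = 432 → counterexample
(3, 6): LHS = 729, RHS = 243 → counterexample
(2, 2): LHS = 64, RHS = 16 → counterexample
(1, 1): LHS = 8, RHS = 2 → counterexample

That makes 4 counterexamples.

Answer: 4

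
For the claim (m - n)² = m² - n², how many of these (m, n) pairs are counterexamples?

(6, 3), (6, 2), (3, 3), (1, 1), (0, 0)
Testing each pair:
(6, 3): LHS = 9, RHS = 27 → counterexample
(6, 2): LHS = 16, RHS = 32 → counterexample
(3, 3): LHS = 0, RHS = 0 → satisfies claim
(1, 1): LHS = 0, RHS = 0 → satisfies claim
(0, 0): LHS = 0, RHS = 0 → satisfies claim

That makes 2 counterexamples.

Answer: 2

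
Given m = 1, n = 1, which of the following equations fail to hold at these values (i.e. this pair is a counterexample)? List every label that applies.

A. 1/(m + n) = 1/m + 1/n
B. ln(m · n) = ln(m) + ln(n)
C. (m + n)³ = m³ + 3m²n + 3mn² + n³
Evaluating each claim at the given values:
A. LHS = 1/2, RHS = 2 → fails here (LHS ≠ RHS)
B. LHS = 0, RHS = 0 → holds here (LHS = RHS)
C. LHS = 8, RHS = 8 → holds here (LHS = RHS)

Answer: A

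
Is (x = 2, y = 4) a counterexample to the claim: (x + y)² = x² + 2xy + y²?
Substituting x = 2, y = 4:
LHS = (2 + 4)² = 36
RHS = 2² + 2·2·4 + 4² = 36

The sides agree, so this pair does not disprove the claim.

Answer: No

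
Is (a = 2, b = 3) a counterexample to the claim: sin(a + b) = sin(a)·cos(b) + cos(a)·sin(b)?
No

Substituting a = 2, b = 3:
LHS = sin(2 + 3) = sin(5) ≈ -0.9589
RHS = sin(2)·cos(3) + cos(2)·sin(3) = sin(2)·cos(3) + sin(3)·cos(2) ≈ -0.9589

The sides agree, so this pair does not disprove the claim.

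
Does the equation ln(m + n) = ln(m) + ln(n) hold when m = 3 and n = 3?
Fails

Substituting m = 3, n = 3:

LHS = ln(3 + 3) = ln(6) ≈ 1.792
RHS = ln(3) + ln(3) = 2·ln(3) ≈ 2.197

LHS ≠ RHS, so the equation does not hold at this point.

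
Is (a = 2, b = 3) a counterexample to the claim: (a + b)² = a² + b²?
Substituting a = 2, b = 3:
LHS = (2 + 3)² = 25
RHS = 2² + 3² = 13

Since LHS ≠ RHS, this pair disproves the claim.

Answer: Yes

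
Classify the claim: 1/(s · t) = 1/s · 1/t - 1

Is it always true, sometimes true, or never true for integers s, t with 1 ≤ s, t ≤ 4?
The claim fails for every pair in the range. For instance at (s, t) = (1, 4): LHS = 1/4, RHS = -3/4.

Answer: Never true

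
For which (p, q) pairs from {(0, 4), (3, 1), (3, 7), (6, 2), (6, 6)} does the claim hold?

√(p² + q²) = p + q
Testing each pair:
(0, 4): LHS = 4, RHS = 4 → holds
(3, 1): LHS = √(10) ≈ 3.162, RHS = 4 → fails
(3, 7): LHS = √(58) ≈ 7.616, RHS = 10 → fails
(6, 2): LHS = 2·√(10) ≈ 6.325, RHS = 8 → fails
(6, 6): LHS = 6·√(2) ≈ 8.485, RHS = 12 → fails

1 of 5 pairs satisfies the claim.

Answer: (0, 4)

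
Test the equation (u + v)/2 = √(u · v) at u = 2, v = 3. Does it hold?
Substituting u = 2, v = 3:

LHS = (2 + 3)/2 = 5/2
RHS = √(2 · 3) = √(6) ≈ 2.449

LHS ≠ RHS, so the equation does not hold at this point.

Answer: Fails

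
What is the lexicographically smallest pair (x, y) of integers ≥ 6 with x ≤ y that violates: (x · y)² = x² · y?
(x, y) = (6, 6)

Substituting (6, 6) into the claim:
LHS = (6 · 6)² = 1296
RHS = 6² · 6 = 216

Since LHS ≠ RHS, this pair disproves the claim, and no lexicographically smaller pair (x ≤ y, integers ≥ 6) does.

For instance (8, 11) is also a counterexample (LHS = 7744, RHS = 704), but it's lexicographically larger.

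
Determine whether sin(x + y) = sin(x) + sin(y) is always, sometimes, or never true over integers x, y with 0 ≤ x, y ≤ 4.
Sometimes true

It holds at (x, y) = (0, 4) (both sides equal sin(4) ≈ -0.7568), but fails at (x, y) = (1, 1) (LHS = sin(2) ≈ 0.9093, RHS = 2·sin(1) ≈ 1.683).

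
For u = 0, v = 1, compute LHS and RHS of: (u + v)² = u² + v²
LHS = (0 + 1)² = 1
RHS = 0² + 1² = 1

LHS = RHS: the two sides agree.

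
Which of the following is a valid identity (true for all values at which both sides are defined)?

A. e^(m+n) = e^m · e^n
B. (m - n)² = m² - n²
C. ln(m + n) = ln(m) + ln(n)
A: holds — e.g. at (3, 3), both sides equal e^6 ≈ 403.4.
B: fails at (6, 7) — LHS = 1, RHS = -13.
C: fails at (5, 5) — LHS = ln(10) ≈ 2.303, RHS = 2·ln(5) ≈ 3.219.

Answer: A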